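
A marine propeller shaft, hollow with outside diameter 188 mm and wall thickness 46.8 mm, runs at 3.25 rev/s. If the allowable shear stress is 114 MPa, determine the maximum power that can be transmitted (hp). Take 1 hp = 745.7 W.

J = π(d_o⁴ − d_i⁴)/32 = π(0.188⁴ − 0.0944⁴)/32 = 1.148×10^-4 m⁴.
T_max = τ_allow·J/r = 1.14×10^8 × 1.148×10^-4 / 0.0940 = 139300 N·m.
ω = 2π·3.25 = 20.42 rad/s, so P_max = T_max·ω = 2.844×10^6 W.

3810 hp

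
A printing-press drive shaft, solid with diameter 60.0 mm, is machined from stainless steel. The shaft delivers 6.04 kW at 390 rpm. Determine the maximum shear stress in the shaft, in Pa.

ω = 2π·390/60 = 40.84 rad/s, so T = P/ω = 6.04×10³ / 40.84 = 147.9 N·m.
J = πd⁴/32 = π(0.0600)⁴/32 = 1.272×10^-6 m⁴.
τ_max = T·r/J = 147.9 × 0.0300 / 1.272×10^-6 = 3.487×10^6 Pa.

3.49e6 Pa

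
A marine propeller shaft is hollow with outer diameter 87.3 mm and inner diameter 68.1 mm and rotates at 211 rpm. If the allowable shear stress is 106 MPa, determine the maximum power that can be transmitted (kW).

J = π(d_o⁴ − d_i⁴)/32 = π(0.0873⁴ − 0.0681⁴)/32 = 3.591×10^-6 m⁴.
T_max = τ_allow·J/r = 1.06×10^8 × 3.591×10^-6 / 0.0437 = 8720 N·m.
ω = 2π·211/60 = 22.10 rad/s, so P_max = T_max·ω = 1.927×10^5 W.

193 kW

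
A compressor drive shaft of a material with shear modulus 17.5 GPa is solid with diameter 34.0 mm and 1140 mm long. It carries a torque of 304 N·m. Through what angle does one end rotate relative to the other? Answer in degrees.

8.65°

J = πd⁴/32 = π(0.0340)⁴/32 = 1.312×10^-7 m⁴.
θ = T·L/(G·J) = 304.0 × 1.14 / (17.5×10⁹ × 1.312×10^-7) = 0.1509 rad.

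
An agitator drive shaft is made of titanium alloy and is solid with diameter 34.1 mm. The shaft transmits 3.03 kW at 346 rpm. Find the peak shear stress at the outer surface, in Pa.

ω = 2π·346/60 = 36.23 rad/s, so T = P/ω = 3.03×10³ / 36.23 = 83.63 N·m.
J = πd⁴/32 = π(0.0341)⁴/32 = 1.327×10^-7 m⁴.
τ_max = T·r/J = 83.63 × 0.0170 / 1.327×10^-7 = 1.074×10^7 Pa.

1.07e7 Pa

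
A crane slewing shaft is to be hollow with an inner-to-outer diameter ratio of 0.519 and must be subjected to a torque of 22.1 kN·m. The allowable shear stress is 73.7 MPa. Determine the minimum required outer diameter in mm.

118 mm

For a hollow shaft with d_i/d_o = 0.519: τ_max = 16T/(π d_o³ (1−k⁴)), so d_o = [16T/(π τ_allow (1−k⁴))]^(1/3) = [16·22100/(π·7.37×10^7·0.9274)]^(1/3) = 0.1181 m.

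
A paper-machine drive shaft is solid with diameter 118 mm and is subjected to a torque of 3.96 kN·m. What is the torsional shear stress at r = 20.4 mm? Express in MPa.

J = πd⁴/32 = π(0.118)⁴/32 = 1.903×10^-5 m⁴.
Shear stress varies linearly with radius: τ = T·r/J = 3960 × 0.0204 / 1.903×10^-5 = 4.244×10^6 Pa.

4.24 MPa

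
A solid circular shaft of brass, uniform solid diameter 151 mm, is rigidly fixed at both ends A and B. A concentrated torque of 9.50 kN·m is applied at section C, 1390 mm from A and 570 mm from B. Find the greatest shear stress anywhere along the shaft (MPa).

With uniform GJ and both ends fixed, compatibility θ_AC = θ_CB gives T_A·a = T_B·b, together with T_A + T_B = T₀.
T_A = T₀·b/(a+b) = 9500·570/1960 = 2763 N·m; T_B = 6737 N·m.
τ in each portion: τ_AC = 4.09×10^6 Pa, τ_CB = 9.97×10^6 Pa; maximum is in CB.
τ_max = T_CB·r/J = 6737·0.0755/5.10×10^-5 = 9.966×10^6 Pa.

9.97 MPa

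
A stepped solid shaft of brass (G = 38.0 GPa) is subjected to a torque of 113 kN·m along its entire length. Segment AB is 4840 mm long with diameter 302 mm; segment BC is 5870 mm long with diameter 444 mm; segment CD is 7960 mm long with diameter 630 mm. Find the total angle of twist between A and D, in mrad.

23.7 mrad

J_AB = π(0.302)⁴/32 = 8.17×10^-4 m⁴; J_BC = π(0.444)⁴/32 = 3.82×10^-3 m⁴; J_CD = π(0.630)⁴/32 = 0.0155 m⁴.
θ = (T/G)·Σ L_i/J_i = (113000/38.0×10⁹)·(4.84/8.17×10^-4 + 5.87/3.82×10^-3 + 7.96/0.0155) = 0.02373 rad.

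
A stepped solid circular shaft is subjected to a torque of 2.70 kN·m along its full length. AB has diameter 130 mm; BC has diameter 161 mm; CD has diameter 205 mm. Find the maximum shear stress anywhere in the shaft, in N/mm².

Under the same torque, τ_max = 16T/(πd³) is largest where d is smallest — segment AB (d = 130 mm).
τ_max = 16·2700/(π·(0.130)³) = 6.259×10^6 Pa.

6.26 N/mm²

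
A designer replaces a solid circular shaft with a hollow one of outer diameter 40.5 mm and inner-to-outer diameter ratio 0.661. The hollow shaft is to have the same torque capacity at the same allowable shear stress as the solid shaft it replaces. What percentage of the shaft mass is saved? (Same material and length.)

35.2 %

Equal τ_max and T ⇒ the solid shaft needs d_s³ = d_o³(1−k⁴), so d_s = 40.5·(1−0.661⁴)^(1/3) = 37.74 mm.
Area ratio A_h/A_s = d_o²(1−k²)/d_s² = (1−k²)/(1−k⁴)^(2/3) = 0.6485.
Mass saving = 1 − 0.6485 = 35.2 %.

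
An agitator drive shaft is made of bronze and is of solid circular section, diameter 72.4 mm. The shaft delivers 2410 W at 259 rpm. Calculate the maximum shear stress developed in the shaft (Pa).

1.19e6 Pa

ω = 2π·259/60 = 27.12 rad/s, so T = P/ω = 2410 / 27.12 = 88.86 N·m.
J = πd⁴/32 = π(0.0724)⁴/32 = 2.697×10^-6 m⁴.
τ_max = T·r/J = 88.86 × 0.0362 / 2.697×10^-6 = 1.192×10^6 Pa.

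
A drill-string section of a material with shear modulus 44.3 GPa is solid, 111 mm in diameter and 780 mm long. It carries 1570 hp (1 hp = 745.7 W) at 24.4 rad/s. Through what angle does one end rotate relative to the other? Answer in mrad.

ω = 24.4 rad/s, so T = P/ω = 1570×745.7 / 24.40 = 47980 N·m.
J = πd⁴/32 = π(0.111)⁴/32 = 1.490×10^-5 m⁴.
θ = T·L/(G·J) = 47980 × 0.780 / (44.3×10⁹ × 1.490×10^-5) = 0.05669 rad.

56.7 mrad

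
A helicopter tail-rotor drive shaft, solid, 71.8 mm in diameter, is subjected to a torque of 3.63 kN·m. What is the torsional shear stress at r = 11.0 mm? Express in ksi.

J = πd⁴/32 = π(0.0718)⁴/32 = 2.609×10^-6 m⁴.
Shear stress varies linearly with radius: τ = T·r/J = 3630 × 0.0110 / 2.609×10^-6 = 1.530×10^7 Pa.

2.22 ksi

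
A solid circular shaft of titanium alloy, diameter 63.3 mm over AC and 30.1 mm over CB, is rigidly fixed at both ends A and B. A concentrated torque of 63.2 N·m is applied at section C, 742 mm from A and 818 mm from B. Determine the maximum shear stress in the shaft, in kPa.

1210 kPa

Compatibility: T_A·a/J_AC = T_B·b/J_CB with T_A + T_B = T₀.
J_AC = 1.58×10^-6 m⁴, J_CB = 8.06×10^-8 m⁴, so T_A = T₀·(J_AC/a)/((J_AC/a)+(J_CB/b)) = 60.40 N·m, T_B = 2.801 N·m.
τ in each portion: τ_AC = 1.21×10^6 Pa, τ_CB = 5.23×10^5 Pa; maximum is in AC.
τ_max = T_AC·r/J = 60.40·0.0316/1.58×10^-6 = 1.213×10^6 Pa.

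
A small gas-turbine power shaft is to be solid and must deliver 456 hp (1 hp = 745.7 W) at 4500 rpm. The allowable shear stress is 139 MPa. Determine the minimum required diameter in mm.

ω = 2π·4500/60 = 471.2 rad/s, so T = P/ω = 456×745.7 / 471.2 = 721.6 N·m.
For a solid shaft τ_max = 16T/(πd³), so d = (16T/(π τ_allow))^(1/3) = (16·721.6/(π·1.39×10^8))^(1/3) = 0.02979 m.

29.8 mm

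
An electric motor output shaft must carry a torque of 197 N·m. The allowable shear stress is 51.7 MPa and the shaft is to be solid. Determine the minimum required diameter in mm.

26.9 mm

For a solid shaft τ_max = 16T/(πd³), so d = (16T/(π τ_allow))^(1/3) = (16·197.0/(π·5.17×10^7))^(1/3) = 0.02687 m.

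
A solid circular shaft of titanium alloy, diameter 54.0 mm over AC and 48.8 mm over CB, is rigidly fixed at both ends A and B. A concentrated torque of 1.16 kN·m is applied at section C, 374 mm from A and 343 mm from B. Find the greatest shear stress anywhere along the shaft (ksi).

Compatibility: T_A·a/J_AC = T_B·b/J_CB with T_A + T_B = T₀.
J_AC = 8.35×10^-7 m⁴, J_CB = 5.57×10^-7 m⁴, so T_A = T₀·(J_AC/a)/((J_AC/a)+(J_CB/b)) = 671.6 N·m, T_B = 488.4 N·m.
τ in each portion: τ_AC = 2.17×10^7 Pa, τ_CB = 2.14×10^7 Pa; maximum is in AC.
τ_max = T_AC·r/J = 671.6·0.0270/8.35×10^-7 = 2.172×10^7 Pa.

3.15 ksi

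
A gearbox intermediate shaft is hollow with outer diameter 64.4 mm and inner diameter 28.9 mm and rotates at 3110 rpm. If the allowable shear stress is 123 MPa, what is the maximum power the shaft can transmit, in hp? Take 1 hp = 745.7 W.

2700 hp

J = π(d_o⁴ − d_i⁴)/32 = π(0.0644⁴ − 0.0289⁴)/32 = 1.620×10^-6 m⁴.
T_max = τ_allow·J/r = 1.23×10^8 × 1.620×10^-6 / 0.0322 = 6189 N·m.
ω = 2π·3110/60 = 325.7 rad/s, so P_max = T_max·ω = 2.016×10^6 W.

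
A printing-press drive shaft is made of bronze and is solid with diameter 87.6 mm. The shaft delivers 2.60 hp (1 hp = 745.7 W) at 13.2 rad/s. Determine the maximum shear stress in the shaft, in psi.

161 psi

ω = 13.2 rad/s, so T = P/ω = 2.60×745.7 / 13.20 = 146.9 N·m.
J = πd⁴/32 = π(0.0876)⁴/32 = 5.781×10^-6 m⁴.
τ_max = T·r/J = 146.9 × 0.0438 / 5.781×10^-6 = 1.113×10^6 Pa.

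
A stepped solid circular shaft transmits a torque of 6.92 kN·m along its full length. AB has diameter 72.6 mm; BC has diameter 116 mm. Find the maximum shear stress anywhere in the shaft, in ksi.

Under the same torque, τ_max = 16T/(πd³) is largest where d is smallest — segment AB (d = 72.6 mm).
τ_max = 16·6920/(π·(0.0726)³) = 9.210×10^7 Pa.

13.4 ksi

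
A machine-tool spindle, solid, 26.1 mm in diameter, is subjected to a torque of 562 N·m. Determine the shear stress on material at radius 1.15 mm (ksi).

2.06 ksi

J = πd⁴/32 = π(0.0261)⁴/32 = 4.556×10^-8 m⁴.
Shear stress varies linearly with radius: τ = T·r/J = 562.0 × 0.00115 / 4.556×10^-8 = 1.419×10^7 Pa.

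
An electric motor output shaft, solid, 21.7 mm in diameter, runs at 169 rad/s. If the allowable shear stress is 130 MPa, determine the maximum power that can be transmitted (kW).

J = πd⁴/32 = π(0.0217)⁴/32 = 2.177×10^-8 m⁴.
T_max = τ_allow·J/r = 1.30×10^8 × 2.177×10^-8 / 0.0109 = 260.8 N·m.
ω = 169 rad/s, so P_max = T_max·ω = 4.408×10^4 W.

44.1 kW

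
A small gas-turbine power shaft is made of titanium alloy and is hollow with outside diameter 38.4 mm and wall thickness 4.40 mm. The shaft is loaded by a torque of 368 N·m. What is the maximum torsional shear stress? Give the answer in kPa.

J = π(d_o⁴ − d_i⁴)/32 = π(0.0384⁴ − 0.0296⁴)/32 = 1.381×10^-7 m⁴.
τ_max = T·r/J = 368.0 × 0.0192 / 1.381×10^-7 = 5.116×10^7 Pa.

51200 kPa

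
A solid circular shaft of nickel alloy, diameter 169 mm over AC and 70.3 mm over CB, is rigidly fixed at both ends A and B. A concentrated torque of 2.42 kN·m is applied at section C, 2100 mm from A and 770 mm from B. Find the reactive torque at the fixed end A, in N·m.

2240 N·m

Compatibility: T_A·a/J_AC = T_B·b/J_CB with T_A + T_B = T₀.
J_AC = 8.01×10^-5 m⁴, J_CB = 2.40×10^-6 m⁴, so T_A = T₀·(J_AC/a)/((J_AC/a)+(J_CB/b)) = 2237 N·m, T_B = 182.7 N·m.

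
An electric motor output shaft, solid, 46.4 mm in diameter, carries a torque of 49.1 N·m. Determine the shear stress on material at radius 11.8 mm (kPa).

1270 kPa

J = πd⁴/32 = π(0.0464)⁴/32 = 4.551×10^-7 m⁴.
Shear stress varies linearly with radius: τ = T·r/J = 49.10 × 0.0118 / 4.551×10^-7 = 1.273×10^6 Pa.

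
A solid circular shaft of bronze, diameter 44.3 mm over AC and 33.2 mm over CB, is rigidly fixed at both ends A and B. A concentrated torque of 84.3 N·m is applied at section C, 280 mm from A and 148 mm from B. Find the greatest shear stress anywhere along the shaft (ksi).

0.636 ksi

Compatibility: T_A·a/J_AC = T_B·b/J_CB with T_A + T_B = T₀.
J_AC = 3.78×10^-7 m⁴, J_CB = 1.19×10^-7 m⁴, so T_A = T₀·(J_AC/a)/((J_AC/a)+(J_CB/b)) = 52.79 N·m, T_B = 31.51 N·m.
τ in each portion: τ_AC = 3.09×10^6 Pa, τ_CB = 4.38×10^6 Pa; maximum is in CB.
τ_max = T_CB·r/J = 31.51·0.0166/1.19×10^-7 = 4.385×10^6 Pa.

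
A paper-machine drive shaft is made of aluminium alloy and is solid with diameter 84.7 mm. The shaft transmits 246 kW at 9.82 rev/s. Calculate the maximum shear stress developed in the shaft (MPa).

33.4 MPa

ω = 2π·9.82 = 61.70 rad/s, so T = P/ω = 246×10³ / 61.70 = 3987 N·m.
J = πd⁴/32 = π(0.0847)⁴/32 = 5.053×10^-6 m⁴.
τ_max = T·r/J = 3987 × 0.0423 / 5.053×10^-6 = 3.342×10^7 Pa.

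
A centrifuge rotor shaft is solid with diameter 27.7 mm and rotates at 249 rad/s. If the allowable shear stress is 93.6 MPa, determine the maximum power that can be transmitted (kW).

J = πd⁴/32 = π(0.0277)⁴/32 = 5.780×10^-8 m⁴.
T_max = τ_allow·J/r = 9.36×10^7 × 5.780×10^-8 / 0.0138 = 390.6 N·m.
ω = 249 rad/s, so P_max = T_max·ω = 9.726×10^4 W.

97.3 kW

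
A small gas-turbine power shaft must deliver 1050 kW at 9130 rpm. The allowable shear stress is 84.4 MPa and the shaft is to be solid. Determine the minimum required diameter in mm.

ω = 2π·9130/60 = 956.1 rad/s, so T = P/ω = 1050×10³ / 956.1 = 1098 N·m.
For a solid shaft τ_max = 16T/(πd³), so d = (16T/(π τ_allow))^(1/3) = (16·1098/(π·8.44×10^7))^(1/3) = 0.04047 m.

40.5 mm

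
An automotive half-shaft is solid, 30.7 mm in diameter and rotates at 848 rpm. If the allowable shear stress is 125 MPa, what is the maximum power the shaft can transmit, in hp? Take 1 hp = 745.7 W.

84.6 hp

J = πd⁴/32 = π(0.0307)⁴/32 = 8.721×10^-8 m⁴.
T_max = τ_allow·J/r = 1.25×10^8 × 8.721×10^-8 / 0.0153 = 710.2 N·m.
ω = 2π·848/60 = 88.80 rad/s, so P_max = T_max·ω = 6.306×10^4 W.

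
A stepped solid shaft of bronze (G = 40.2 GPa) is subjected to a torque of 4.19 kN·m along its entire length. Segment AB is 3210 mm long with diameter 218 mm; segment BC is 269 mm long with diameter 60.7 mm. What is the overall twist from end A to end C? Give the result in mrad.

22.5 mrad

J_AB = π(0.218)⁴/32 = 2.22×10^-4 m⁴; J_BC = π(0.0607)⁴/32 = 1.33×10^-6 m⁴.
θ = (T/G)·Σ L_i/J_i = (4190/40.2×10⁹)·(3.21/2.22×10^-4 + 0.269/1.33×10^-6) = 0.02255 rad.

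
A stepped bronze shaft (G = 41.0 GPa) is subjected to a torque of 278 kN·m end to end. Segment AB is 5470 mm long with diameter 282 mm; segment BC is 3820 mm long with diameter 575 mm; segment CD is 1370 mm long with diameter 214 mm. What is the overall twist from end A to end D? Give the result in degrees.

J_AB = π(0.282)⁴/32 = 6.21×10^-4 m⁴; J_BC = π(0.575)⁴/32 = 0.0107 m⁴; J_CD = π(0.214)⁴/32 = 2.06×10^-4 m⁴.
θ = (T/G)·Σ L_i/J_i = (278000/41.0×10⁹)·(5.47/6.21×10^-4 + 3.82/0.0107 + 1.37/2.06×10^-4) = 0.1073 rad.

6.15°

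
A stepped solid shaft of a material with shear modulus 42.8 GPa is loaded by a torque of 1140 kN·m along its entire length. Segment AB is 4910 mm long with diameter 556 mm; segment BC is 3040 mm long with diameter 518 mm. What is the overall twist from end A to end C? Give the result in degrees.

J_AB = π(0.556)⁴/32 = 9.38×10^-3 m⁴; J_BC = π(0.518)⁴/32 = 7.07×10^-3 m⁴.
θ = (T/G)·Σ L_i/J_i = (1.140e6/42.8×10⁹)·(4.91/9.38×10^-3 + 3.04/7.07×10^-3) = 0.02539 rad.

1.46°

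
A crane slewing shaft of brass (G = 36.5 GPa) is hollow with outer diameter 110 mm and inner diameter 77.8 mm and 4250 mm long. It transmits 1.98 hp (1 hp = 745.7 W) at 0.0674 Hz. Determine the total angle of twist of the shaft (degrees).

2.16°

ω = 2π·0.0674 = 0.4235 rad/s, so T = P/ω = 1.98×745.7 / 0.4235 = 3486 N·m.
J = π(d_o⁴ − d_i⁴)/32 = π(0.110⁴ − 0.0778⁴)/32 = 1.078×10^-5 m⁴.
θ = T·L/(G·J) = 3486 × 4.25 / (36.5×10⁹ × 1.078×10^-5) = 0.03767 rad.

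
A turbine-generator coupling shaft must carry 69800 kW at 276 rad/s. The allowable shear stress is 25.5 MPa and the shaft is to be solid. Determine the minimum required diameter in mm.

ω = 276 rad/s, so T = P/ω = 69800×10³ / 276.0 = 252900 N·m.
For a solid shaft τ_max = 16T/(πd³), so d = (16T/(π τ_allow))^(1/3) = (16·252900/(π·2.55×10^7))^(1/3) = 0.3697 m.

370 mm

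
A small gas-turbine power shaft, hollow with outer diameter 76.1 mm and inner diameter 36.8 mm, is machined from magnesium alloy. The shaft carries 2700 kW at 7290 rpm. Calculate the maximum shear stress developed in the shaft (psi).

ω = 2π·7290/60 = 763.4 rad/s, so T = P/ω = 2700×10³ / 763.4 = 3537 N·m.
J = π(d_o⁴ − d_i⁴)/32 = π(0.0761⁴ − 0.0368⁴)/32 = 3.113×10^-6 m⁴.
τ_max = T·r/J = 3537 × 0.0381 / 3.113×10^-6 = 4.324×10^7 Pa.

6270 psi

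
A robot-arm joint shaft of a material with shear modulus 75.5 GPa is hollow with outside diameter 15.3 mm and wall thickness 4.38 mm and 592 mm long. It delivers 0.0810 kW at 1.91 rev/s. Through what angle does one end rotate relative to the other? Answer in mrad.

10.2 mrad

ω = 2π·1.91 = 12.00 rad/s, so T = P/ω = 0.0810×10³ / 12.00 = 6.750 N·m.
J = π(d_o⁴ − d_i⁴)/32 = π(0.0153⁴ − 0.00654⁴)/32 = 5.200×10^-9 m⁴.
θ = T·L/(G·J) = 6.750 × 0.592 / (75.5×10⁹ × 5.200×10^-9) = 0.01018 rad.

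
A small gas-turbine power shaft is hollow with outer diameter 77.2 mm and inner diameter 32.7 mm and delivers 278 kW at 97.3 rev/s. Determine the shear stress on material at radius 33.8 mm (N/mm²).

4.55 N/mm²

ω = 2π·97.3 = 611.4 rad/s, so T = P/ω = 278×10³ / 611.4 = 454.7 N·m.
J = π(d_o⁴ − d_i⁴)/32 = π(0.0772⁴ − 0.0327⁴)/32 = 3.375×10^-6 m⁴.
Shear stress varies linearly with radius: τ = T·r/J = 454.7 × 0.0338 / 3.375×10^-6 = 4.554×10^6 Pa.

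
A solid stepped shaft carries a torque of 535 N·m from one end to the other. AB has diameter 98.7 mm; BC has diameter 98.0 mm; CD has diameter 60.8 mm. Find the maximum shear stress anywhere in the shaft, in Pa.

1.21e7 Pa

Under the same torque, τ_max = 16T/(πd³) is largest where d is smallest — segment CD (d = 60.8 mm).
τ_max = 16·535.0/(π·(0.0608)³) = 1.212×10^7 Pa.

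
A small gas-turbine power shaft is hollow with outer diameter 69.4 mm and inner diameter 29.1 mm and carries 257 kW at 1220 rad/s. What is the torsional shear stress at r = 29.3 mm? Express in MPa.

2.80 MPa

ω = 1220 rad/s, so T = P/ω = 257×10³ / 1220 = 210.7 N·m.
J = π(d_o⁴ − d_i⁴)/32 = π(0.0694⁴ − 0.0291⁴)/32 = 2.207×10^-6 m⁴.
Shear stress varies linearly with radius: τ = T·r/J = 210.7 × 0.0293 / 2.207×10^-6 = 2.797×10^6 Pa.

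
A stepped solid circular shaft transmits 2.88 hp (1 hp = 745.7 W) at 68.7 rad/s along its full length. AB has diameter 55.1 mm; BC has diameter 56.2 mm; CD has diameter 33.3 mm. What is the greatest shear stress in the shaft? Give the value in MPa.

ω = 68.7 rad/s, so T = P/ω = 2.88×745.7 / 68.70 = 31.26 N·m.
Under the same torque, τ_max = 16T/(πd³) is largest where d is smallest — segment CD (d = 33.3 mm).
τ_max = 16·31.26/(π·(0.0333)³) = 4.312×10^6 Pa.

4.31 MPa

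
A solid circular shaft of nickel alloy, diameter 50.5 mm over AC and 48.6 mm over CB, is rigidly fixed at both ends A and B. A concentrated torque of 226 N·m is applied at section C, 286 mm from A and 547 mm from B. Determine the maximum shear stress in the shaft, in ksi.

Compatibility: T_A·a/J_AC = T_B·b/J_CB with T_A + T_B = T₀.
J_AC = 6.39×10^-7 m⁴, J_CB = 5.48×10^-7 m⁴, so T_A = T₀·(J_AC/a)/((J_AC/a)+(J_CB/b)) = 156.0 N·m, T_B = 69.98 N·m.
τ in each portion: τ_AC = 6.17×10^6 Pa, τ_CB = 3.10×10^6 Pa; maximum is in AC.
τ_max = T_AC·r/J = 156.0·0.0253/6.39×10^-7 = 6.170×10^6 Pa.

0.895 ksi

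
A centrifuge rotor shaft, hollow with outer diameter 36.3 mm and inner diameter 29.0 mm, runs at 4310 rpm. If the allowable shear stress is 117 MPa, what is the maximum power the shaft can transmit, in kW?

294 kW

J = π(d_o⁴ − d_i⁴)/32 = π(0.0363⁴ − 0.0290⁴)/32 = 1.010×10^-7 m⁴.
T_max = τ_allow·J/r = 1.17×10^8 × 1.010×10^-7 / 0.0181 = 651.2 N·m.
ω = 2π·4310/60 = 451.3 rad/s, so P_max = T_max·ω = 2.939×10^5 W.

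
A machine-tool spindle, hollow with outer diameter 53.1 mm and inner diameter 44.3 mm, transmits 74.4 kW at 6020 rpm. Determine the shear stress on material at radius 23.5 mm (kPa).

ω = 2π·6020/60 = 630.4 rad/s, so T = P/ω = 74.4×10³ / 630.4 = 118.0 N·m.
J = π(d_o⁴ − d_i⁴)/32 = π(0.0531⁴ − 0.0443⁴)/32 = 4.024×10^-7 m⁴.
Shear stress varies linearly with radius: τ = T·r/J = 118.0 × 0.0235 / 4.024×10^-7 = 6.892×10^6 Pa.

6890 kPa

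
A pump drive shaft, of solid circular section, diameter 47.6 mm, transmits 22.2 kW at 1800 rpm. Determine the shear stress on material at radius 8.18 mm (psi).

ω = 2π·1800/60 = 188.5 rad/s, so T = P/ω = 22.2×10³ / 188.5 = 117.8 N·m.
J = πd⁴/32 = π(0.0476)⁴/32 = 5.040×10^-7 m⁴.
Shear stress varies linearly with radius: τ = T·r/J = 117.8 × 0.00818 / 5.040×10^-7 = 1.912×10^6 Pa.

277 psi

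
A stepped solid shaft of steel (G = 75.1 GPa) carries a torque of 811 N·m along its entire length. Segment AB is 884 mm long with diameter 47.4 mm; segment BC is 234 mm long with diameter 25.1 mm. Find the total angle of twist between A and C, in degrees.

J_AB = π(0.0474)⁴/32 = 4.96×10^-7 m⁴; J_BC = π(0.0251)⁴/32 = 3.90×10^-8 m⁴.
θ = (T/G)·Σ L_i/J_i = (811.0/75.1×10⁹)·(0.884/4.96×10^-7 + 0.234/3.90×10^-8) = 0.08411 rad.

4.82°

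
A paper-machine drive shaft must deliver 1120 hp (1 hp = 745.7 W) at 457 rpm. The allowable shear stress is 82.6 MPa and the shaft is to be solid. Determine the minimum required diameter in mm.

102 mm

ω = 2π·457/60 = 47.86 rad/s, so T = P/ω = 1120×745.7 / 47.86 = 17450 N·m.
For a solid shaft τ_max = 16T/(πd³), so d = (16T/(π τ_allow))^(1/3) = (16·17450/(π·8.26×10^7))^(1/3) = 0.1025 m.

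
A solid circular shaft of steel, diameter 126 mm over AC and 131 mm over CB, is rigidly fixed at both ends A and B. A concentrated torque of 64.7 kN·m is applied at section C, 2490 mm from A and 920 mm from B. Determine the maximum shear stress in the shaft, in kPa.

Compatibility: T_A·a/J_AC = T_B·b/J_CB with T_A + T_B = T₀.
J_AC = 2.47×10^-5 m⁴, J_CB = 2.89×10^-5 m⁴, so T_A = T₀·(J_AC/a)/((J_AC/a)+(J_CB/b)) = 15540 N·m, T_B = 49160 N·m.
τ in each portion: τ_AC = 3.96×10^7 Pa, τ_CB = 1.11×10^8 Pa; maximum is in CB.
τ_max = T_CB·r/J = 49160·0.0655/2.89×10^-5 = 1.114×10^8 Pa.

111000 kPa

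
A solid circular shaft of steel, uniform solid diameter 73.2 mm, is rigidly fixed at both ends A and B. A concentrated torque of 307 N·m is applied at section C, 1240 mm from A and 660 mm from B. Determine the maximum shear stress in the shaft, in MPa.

With uniform GJ and both ends fixed, compatibility θ_AC = θ_CB gives T_A·a = T_B·b, together with T_A + T_B = T₀.
T_A = T₀·b/(a+b) = 307.0·660/1900 = 106.6 N·m; T_B = 200.4 N·m.
τ in each portion: τ_AC = 1.38×10^6 Pa, τ_CB = 2.60×10^6 Pa; maximum is in CB.
τ_max = T_CB·r/J = 200.4·0.0366/2.82×10^-6 = 2.602×10^6 Pa.

2.60 MPa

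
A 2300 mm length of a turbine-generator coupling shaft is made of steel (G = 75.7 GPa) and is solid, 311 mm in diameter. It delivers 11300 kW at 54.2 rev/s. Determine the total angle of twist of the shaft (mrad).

1.10 mrad

ω = 2π·54.2 = 340.5 rad/s, so T = P/ω = 11300×10³ / 340.5 = 33180 N·m.
J = πd⁴/32 = π(0.311)⁴/32 = 9.184×10^-4 m⁴.
θ = T·L/(G·J) = 33180 × 2.30 / (75.7×10⁹ × 9.184×10^-4) = 1.098×10^-3 rad.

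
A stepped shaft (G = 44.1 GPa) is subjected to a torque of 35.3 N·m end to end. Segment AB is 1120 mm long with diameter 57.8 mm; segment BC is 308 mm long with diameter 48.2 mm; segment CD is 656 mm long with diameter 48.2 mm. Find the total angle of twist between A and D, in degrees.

J_AB = π(0.0578)⁴/32 = 1.10×10^-6 m⁴; J_BC = π(0.0482)⁴/32 = 5.30×10^-7 m⁴; J_CD = π(0.0482)⁴/32 = 5.30×10^-7 m⁴.
θ = (T/G)·Σ L_i/J_i = (35.30/44.1×10⁹)·(1.12/1.10×10^-6 + 0.308/5.30×10^-7 + 0.656/5.30×10^-7) = 2.274×10^-3 rad.

0.130°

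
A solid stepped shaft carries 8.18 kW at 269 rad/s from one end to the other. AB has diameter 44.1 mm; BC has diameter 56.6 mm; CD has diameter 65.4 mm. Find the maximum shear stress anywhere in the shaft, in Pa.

1.81e6 Pa

ω = 269 rad/s, so T = P/ω = 8.18×10³ / 269.0 = 30.41 N·m.
Under the same torque, τ_max = 16T/(πd³) is largest where d is smallest — segment AB (d = 44.1 mm).
τ_max = 16·30.41/(π·(0.0441)³) = 1.806×10^6 Pa.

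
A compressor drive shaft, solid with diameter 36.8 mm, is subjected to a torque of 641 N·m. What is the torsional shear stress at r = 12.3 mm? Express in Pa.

J = πd⁴/32 = π(0.0368)⁴/32 = 1.800×10^-7 m⁴.
Shear stress varies linearly with radius: τ = T·r/J = 641.0 × 0.0123 / 1.800×10^-7 = 4.379×10^7 Pa.

4.38e7 Pa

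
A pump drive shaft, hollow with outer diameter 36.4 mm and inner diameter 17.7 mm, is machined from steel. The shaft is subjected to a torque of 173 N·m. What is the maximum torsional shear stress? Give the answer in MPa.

19.4 MPa

J = π(d_o⁴ − d_i⁴)/32 = π(0.0364⁴ − 0.0177⁴)/32 = 1.627×10^-7 m⁴.
τ_max = T·r/J = 173.0 × 0.0182 / 1.627×10^-7 = 1.935×10^7 Pa.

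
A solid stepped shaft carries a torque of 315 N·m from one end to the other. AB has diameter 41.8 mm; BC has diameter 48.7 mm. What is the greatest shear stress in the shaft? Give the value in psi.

Under the same torque, τ_max = 16T/(πd³) is largest where d is smallest — segment AB (d = 41.8 mm).
τ_max = 16·315.0/(π·(0.0418)³) = 2.197×10^7 Pa.

3190 psi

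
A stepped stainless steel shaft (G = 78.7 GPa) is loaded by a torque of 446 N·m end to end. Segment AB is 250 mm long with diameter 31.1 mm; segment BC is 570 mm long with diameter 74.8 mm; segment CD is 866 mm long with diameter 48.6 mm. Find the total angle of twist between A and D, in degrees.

1.46°

J_AB = π(0.0311)⁴/32 = 9.18×10^-8 m⁴; J_BC = π(0.0748)⁴/32 = 3.07×10^-6 m⁴; J_CD = π(0.0486)⁴/32 = 5.48×10^-7 m⁴.
θ = (T/G)·Σ L_i/J_i = (446.0/78.7×10⁹)·(0.250/9.18×10^-8 + 0.570/3.07×10^-6 + 0.866/5.48×10^-7) = 0.02544 rad.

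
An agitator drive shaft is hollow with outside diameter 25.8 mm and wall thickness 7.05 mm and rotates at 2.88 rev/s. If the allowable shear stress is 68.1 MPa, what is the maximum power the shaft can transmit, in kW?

3.98 kW

J = π(d_o⁴ − d_i⁴)/32 = π(0.0258⁴ − 0.0117⁴)/32 = 4.166×10^-8 m⁴.
T_max = τ_allow·J/r = 6.81×10^7 × 4.166×10^-8 / 0.0129 = 219.9 N·m.
ω = 2π·2.88 = 18.10 rad/s, so P_max = T_max·ω = 3980 W.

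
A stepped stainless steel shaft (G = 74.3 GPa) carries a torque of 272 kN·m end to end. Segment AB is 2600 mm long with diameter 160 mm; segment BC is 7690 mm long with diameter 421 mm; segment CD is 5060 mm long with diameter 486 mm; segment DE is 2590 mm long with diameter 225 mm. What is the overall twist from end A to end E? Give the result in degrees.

J_AB = π(0.160)⁴/32 = 6.43×10^-5 m⁴; J_BC = π(0.421)⁴/32 = 3.08×10^-3 m⁴; J_CD = π(0.486)⁴/32 = 5.48×10^-3 m⁴; J_DE = π(0.225)⁴/32 = 2.52×10^-4 m⁴.
θ = (T/G)·Σ L_i/J_i = (272000/74.3×10⁹)·(2.60/6.43×10^-5 + 7.69/3.08×10^-3 + 5.06/5.48×10^-3 + 2.59/2.52×10^-4) = 0.1981 rad.

11.4°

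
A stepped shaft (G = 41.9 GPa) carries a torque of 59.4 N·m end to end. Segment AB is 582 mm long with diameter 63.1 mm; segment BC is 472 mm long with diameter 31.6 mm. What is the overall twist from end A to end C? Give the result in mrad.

J_AB = π(0.0631)⁴/32 = 1.56×10^-6 m⁴; J_BC = π(0.0316)⁴/32 = 9.79×10^-8 m⁴.
θ = (T/G)·Σ L_i/J_i = (59.40/41.9×10⁹)·(0.582/1.56×10^-6 + 0.472/9.79×10^-8) = 7.366×10^-3 rad.

7.37 mrad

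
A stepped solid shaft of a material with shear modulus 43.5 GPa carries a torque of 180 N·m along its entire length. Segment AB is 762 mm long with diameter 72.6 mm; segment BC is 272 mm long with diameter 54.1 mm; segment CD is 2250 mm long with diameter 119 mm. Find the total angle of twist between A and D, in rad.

0.00297 rad

J_AB = π(0.0726)⁴/32 = 2.73×10^-6 m⁴; J_BC = π(0.0541)⁴/32 = 8.41×10^-7 m⁴; J_CD = π(0.119)⁴/32 = 1.97×10^-5 m⁴.
θ = (T/G)·Σ L_i/J_i = (180.0/43.5×10⁹)·(0.762/2.73×10^-6 + 0.272/8.41×10^-7 + 2.25/1.97×10^-5) = 2.967×10^-3 rad.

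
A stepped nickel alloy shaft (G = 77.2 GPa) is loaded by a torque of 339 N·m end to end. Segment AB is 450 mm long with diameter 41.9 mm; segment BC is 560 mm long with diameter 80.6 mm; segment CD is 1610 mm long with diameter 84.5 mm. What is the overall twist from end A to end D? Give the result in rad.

J_AB = π(0.0419)⁴/32 = 3.03×10^-7 m⁴; J_BC = π(0.0806)⁴/32 = 4.14×10^-6 m⁴; J_CD = π(0.0845)⁴/32 = 5.01×10^-6 m⁴.
θ = (T/G)·Σ L_i/J_i = (339.0/77.2×10⁹)·(0.450/3.03×10^-7 + 0.560/4.14×10^-6 + 1.61/5.01×10^-6) = 8.536×10^-3 rad.

0.00854 rad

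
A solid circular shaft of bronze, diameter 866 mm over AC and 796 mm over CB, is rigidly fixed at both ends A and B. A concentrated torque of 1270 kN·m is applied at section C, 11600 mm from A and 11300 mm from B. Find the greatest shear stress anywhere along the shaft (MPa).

5.75 MPa

Compatibility: T_A·a/J_AC = T_B·b/J_CB with T_A + T_B = T₀.
J_AC = 0.0552 m⁴, J_CB = 0.0394 m⁴, so T_A = T₀·(J_AC/a)/((J_AC/a)+(J_CB/b)) = 732900 N·m, T_B = 537100 N·m.
τ in each portion: τ_AC = 5.75×10^6 Pa, τ_CB = 5.42×10^6 Pa; maximum is in AC.
τ_max = T_AC·r/J = 732900·0.433/0.0552 = 5.748×10^6 Pa.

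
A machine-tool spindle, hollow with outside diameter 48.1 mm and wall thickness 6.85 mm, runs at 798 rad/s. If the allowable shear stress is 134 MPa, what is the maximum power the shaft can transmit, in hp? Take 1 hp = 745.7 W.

2310 hp

J = π(d_o⁴ − d_i⁴)/32 = π(0.0481⁴ − 0.0344⁴)/32 = 3.880×10^-7 m⁴.
T_max = τ_allow·J/r = 1.34×10^8 × 3.880×10^-7 / 0.0241 = 2162 N·m.
ω = 798 rad/s, so P_max = T_max·ω = 1.725×10^6 W.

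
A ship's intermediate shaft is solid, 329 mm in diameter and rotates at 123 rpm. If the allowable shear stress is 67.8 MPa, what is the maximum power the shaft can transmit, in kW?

6110 kW

J = πd⁴/32 = π(0.329)⁴/32 = 1.150×10^-3 m⁴.
T_max = τ_allow·J/r = 6.78×10^7 × 1.150×10^-3 / 0.165 = 474100 N·m.
ω = 2π·123/60 = 12.88 rad/s, so P_max = T_max·ω = 6.106×10^6 W.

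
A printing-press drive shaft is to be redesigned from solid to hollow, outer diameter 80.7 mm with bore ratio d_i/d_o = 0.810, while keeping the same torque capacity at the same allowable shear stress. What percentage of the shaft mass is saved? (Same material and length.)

49.9 %

Equal τ_max and T ⇒ the solid shaft needs d_s³ = d_o³(1−k⁴), so d_s = 80.7·(1−0.810⁴)^(1/3) = 66.89 mm.
Area ratio A_h/A_s = d_o²(1−k²)/d_s² = (1−k²)/(1−k⁴)^(2/3) = 0.5005.
Mass saving = 1 − 0.5005 = 49.9 %.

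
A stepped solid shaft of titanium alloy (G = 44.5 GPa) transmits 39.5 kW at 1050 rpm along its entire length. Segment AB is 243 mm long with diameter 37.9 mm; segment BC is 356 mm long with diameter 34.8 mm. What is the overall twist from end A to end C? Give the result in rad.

ω = 2π·1050/60 = 110.0 rad/s, so T = P/ω = 39.5×10³ / 110.0 = 359.2 N·m.
J_AB = π(0.0379)⁴/32 = 2.03×10^-7 m⁴; J_BC = π(0.0348)⁴/32 = 1.44×10^-7 m⁴.
θ = (T/G)·Σ L_i/J_i = (359.2/44.5×10⁹)·(0.243/2.03×10^-7 + 0.356/1.44×10^-7) = 0.02964 rad.

0.0296 rad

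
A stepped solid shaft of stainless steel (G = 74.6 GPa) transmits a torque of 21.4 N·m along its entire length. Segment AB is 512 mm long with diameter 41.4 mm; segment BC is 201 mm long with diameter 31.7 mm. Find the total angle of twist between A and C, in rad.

J_AB = π(0.0414)⁴/32 = 2.88×10^-7 m⁴; J_BC = π(0.0317)⁴/32 = 9.91×10^-8 m⁴.
θ = (T/G)·Σ L_i/J_i = (21.40/74.6×10⁹)·(0.512/2.88×10^-7 + 0.201/9.91×10^-8) = 1.091×10^-3 rad.

0.00109 rad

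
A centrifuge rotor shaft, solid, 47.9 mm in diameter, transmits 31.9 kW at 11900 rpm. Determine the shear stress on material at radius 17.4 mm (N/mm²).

0.862 N/mm²

ω = 2π·11900/60 = 1246 rad/s, so T = P/ω = 31.9×10³ / 1246 = 25.60 N·m.
J = πd⁴/32 = π(0.0479)⁴/32 = 5.168×10^-7 m⁴.
Shear stress varies linearly with radius: τ = T·r/J = 25.60 × 0.0174 / 5.168×10^-7 = 8.618×10^5 Pa.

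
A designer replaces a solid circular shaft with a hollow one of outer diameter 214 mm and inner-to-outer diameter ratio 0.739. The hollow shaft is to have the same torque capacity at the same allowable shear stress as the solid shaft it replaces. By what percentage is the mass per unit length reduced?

Equal τ_max and T ⇒ the solid shaft needs d_s³ = d_o³(1−k⁴), so d_s = 214·(1−0.739⁴)^(1/3) = 190.2 mm.
Area ratio A_h/A_s = d_o²(1−k²)/d_s² = (1−k²)/(1−k⁴)^(2/3) = 0.5748.
Mass saving = 1 − 0.5748 = 42.5 %.

42.5 %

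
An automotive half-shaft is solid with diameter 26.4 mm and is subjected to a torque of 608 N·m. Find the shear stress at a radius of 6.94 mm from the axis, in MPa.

J = πd⁴/32 = π(0.0264)⁴/32 = 4.769×10^-8 m⁴.
Shear stress varies linearly with radius: τ = T·r/J = 608.0 × 0.00694 / 4.769×10^-8 = 8.848×10^7 Pa.

88.5 MPa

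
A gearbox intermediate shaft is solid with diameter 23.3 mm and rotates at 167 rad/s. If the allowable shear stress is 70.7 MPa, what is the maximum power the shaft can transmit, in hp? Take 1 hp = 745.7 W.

39.3 hp

J = πd⁴/32 = π(0.0233)⁴/32 = 2.894×10^-8 m⁴.
T_max = τ_allow·J/r = 7.07×10^7 × 2.894×10^-8 / 0.0117 = 175.6 N·m.
ω = 167 rad/s, so P_max = T_max·ω = 2.932×10^4 W.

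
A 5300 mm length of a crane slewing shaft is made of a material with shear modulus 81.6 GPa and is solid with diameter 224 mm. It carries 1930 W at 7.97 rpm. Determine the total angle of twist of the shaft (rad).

ω = 2π·7.97/60 = 0.8346 rad/s, so T = P/ω = 1930 / 0.8346 = 2312 N·m.
J = πd⁴/32 = π(0.224)⁴/32 = 2.472×10^-4 m⁴.
θ = T·L/(G·J) = 2312 × 5.30 / (81.6×10⁹ × 2.472×10^-4) = 6.077×10^-4 rad.

6.08e-4 rad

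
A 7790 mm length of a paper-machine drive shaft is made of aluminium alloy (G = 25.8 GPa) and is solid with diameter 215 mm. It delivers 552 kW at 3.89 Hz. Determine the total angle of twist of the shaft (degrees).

1.86°

ω = 2π·3.89 = 24.44 rad/s, so T = P/ω = 552×10³ / 24.44 = 22580 N·m.
J = πd⁴/32 = π(0.215)⁴/32 = 2.098×10^-4 m⁴.
θ = T·L/(G·J) = 22580 × 7.79 / (25.8×10⁹ × 2.098×10^-4) = 0.03251 rad.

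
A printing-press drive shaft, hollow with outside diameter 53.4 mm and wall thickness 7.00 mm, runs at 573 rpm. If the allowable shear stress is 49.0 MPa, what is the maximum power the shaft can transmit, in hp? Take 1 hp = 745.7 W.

83.0 hp

J = π(d_o⁴ − d_i⁴)/32 = π(0.0534⁴ − 0.0394⁴)/32 = 5.617×10^-7 m⁴.
T_max = τ_allow·J/r = 4.90×10^7 × 5.617×10^-7 / 0.0267 = 1031 N·m.
ω = 2π·573/60 = 60.00 rad/s, so P_max = T_max·ω = 6.186×10^4 W.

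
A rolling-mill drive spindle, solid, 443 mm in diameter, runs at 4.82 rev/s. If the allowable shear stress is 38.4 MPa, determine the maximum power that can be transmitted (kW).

19900 kW

J = πd⁴/32 = π(0.443)⁴/32 = 3.781×10^-3 m⁴.
T_max = τ_allow·J/r = 3.84×10^7 × 3.781×10^-3 / 0.222 = 655500 N·m.
ω = 2π·4.82 = 30.28 rad/s, so P_max = T_max·ω = 1.985×10^7 W.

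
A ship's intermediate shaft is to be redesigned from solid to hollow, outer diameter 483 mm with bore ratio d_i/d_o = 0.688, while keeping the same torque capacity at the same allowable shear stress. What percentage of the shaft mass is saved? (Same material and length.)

37.6 %

Equal τ_max and T ⇒ the solid shaft needs d_s³ = d_o³(1−k⁴), so d_s = 483·(1−0.688⁴)^(1/3) = 443.8 mm.
Area ratio A_h/A_s = d_o²(1−k²)/d_s² = (1−k²)/(1−k⁴)^(2/3) = 0.6237.
Mass saving = 1 − 0.6237 = 37.6 %.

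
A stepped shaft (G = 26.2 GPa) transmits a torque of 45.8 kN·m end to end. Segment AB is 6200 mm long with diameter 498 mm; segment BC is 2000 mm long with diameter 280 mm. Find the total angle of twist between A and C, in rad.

0.00759 rad

J_AB = π(0.498)⁴/32 = 6.04×10^-3 m⁴; J_BC = π(0.280)⁴/32 = 6.03×10^-4 m⁴.
θ = (T/G)·Σ L_i/J_i = (45800/26.2×10⁹)·(6.20/6.04×10^-3 + 2.00/6.03×10^-4) = 7.589×10^-3 rad.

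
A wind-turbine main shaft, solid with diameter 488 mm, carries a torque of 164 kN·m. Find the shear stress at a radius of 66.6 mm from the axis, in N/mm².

J = πd⁴/32 = π(0.488)⁴/32 = 5.568×10^-3 m⁴.
Shear stress varies linearly with radius: τ = T·r/J = 164000 × 0.0666 / 5.568×10^-3 = 1.962×10^6 Pa.

1.96 N/mm²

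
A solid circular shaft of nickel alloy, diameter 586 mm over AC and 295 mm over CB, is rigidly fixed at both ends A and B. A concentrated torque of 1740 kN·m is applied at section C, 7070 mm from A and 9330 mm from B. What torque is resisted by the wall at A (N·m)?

1.66e6 N·m

Compatibility: T_A·a/J_AC = T_B·b/J_CB with T_A + T_B = T₀.
J_AC = 0.0116 m⁴, J_CB = 7.44×10^-4 m⁴, so T_A = T₀·(J_AC/a)/((J_AC/a)+(J_CB/b)) = 1.659e6 N·m, T_B = 80750 N·m.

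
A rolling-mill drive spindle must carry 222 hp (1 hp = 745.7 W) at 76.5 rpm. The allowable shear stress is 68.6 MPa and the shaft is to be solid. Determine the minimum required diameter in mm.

ω = 2π·76.5/60 = 8.011 rad/s, so T = P/ω = 222×745.7 / 8.011 = 20660 N·m.
For a solid shaft τ_max = 16T/(πd³), so d = (16T/(π τ_allow))^(1/3) = (16·20660/(π·6.86×10^7))^(1/3) = 0.1153 m.

115 mm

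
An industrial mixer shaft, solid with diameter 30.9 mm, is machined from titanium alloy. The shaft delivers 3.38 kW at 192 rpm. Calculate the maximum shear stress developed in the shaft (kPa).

29000 kPa

ω = 2π·192/60 = 20.11 rad/s, so T = P/ω = 3.38×10³ / 20.11 = 168.1 N·m.
J = πd⁴/32 = π(0.0309)⁴/32 = 8.950×10^-8 m⁴.
τ_max = T·r/J = 168.1 × 0.0154 / 8.950×10^-8 = 2.902×10^7 Pa.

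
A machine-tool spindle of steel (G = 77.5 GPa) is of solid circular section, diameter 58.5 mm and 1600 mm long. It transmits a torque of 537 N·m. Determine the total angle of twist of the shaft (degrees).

0.552°

J = πd⁴/32 = π(0.0585)⁴/32 = 1.150×10^-6 m⁴.
θ = T·L/(G·J) = 537.0 × 1.60 / (77.5×10⁹ × 1.150×10^-6) = 9.642×10^-3 rad.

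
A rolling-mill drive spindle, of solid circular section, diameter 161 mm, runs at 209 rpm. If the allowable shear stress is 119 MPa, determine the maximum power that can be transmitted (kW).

2130 kW

J = πd⁴/32 = π(0.161)⁴/32 = 6.596×10^-5 m⁴.
T_max = τ_allow·J/r = 1.19×10^8 × 6.596×10^-5 / 0.0805 = 97510 N·m.
ω = 2π·209/60 = 21.89 rad/s, so P_max = T_max·ω = 2.134×10^6 W.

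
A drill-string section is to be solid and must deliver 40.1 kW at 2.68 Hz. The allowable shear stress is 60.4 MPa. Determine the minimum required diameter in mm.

58.6 mm

ω = 2π·2.68 = 16.84 rad/s, so T = P/ω = 40.1×10³ / 16.84 = 2381 N·m.
For a solid shaft τ_max = 16T/(πd³), so d = (16T/(π τ_allow))^(1/3) = (16·2381/(π·6.04×10^7))^(1/3) = 0.05856 m.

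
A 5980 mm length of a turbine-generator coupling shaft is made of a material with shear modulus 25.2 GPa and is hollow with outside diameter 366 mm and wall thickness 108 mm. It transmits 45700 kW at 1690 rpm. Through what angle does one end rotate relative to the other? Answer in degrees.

ω = 2π·1690/60 = 177.0 rad/s, so T = P/ω = 45700×10³ / 177.0 = 258200 N·m.
J = π(d_o⁴ − d_i⁴)/32 = π(0.366⁴ − 0.150⁴)/32 = 1.712×10^-3 m⁴.
θ = T·L/(G·J) = 258200 × 5.98 / (25.2×10⁹ × 1.712×10^-3) = 0.03579 rad.

2.05°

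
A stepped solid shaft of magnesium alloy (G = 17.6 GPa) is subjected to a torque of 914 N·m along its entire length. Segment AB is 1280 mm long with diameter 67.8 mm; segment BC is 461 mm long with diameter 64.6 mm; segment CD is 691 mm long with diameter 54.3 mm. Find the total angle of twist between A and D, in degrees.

5.05°

J_AB = π(0.0678)⁴/32 = 2.07×10^-6 m⁴; J_BC = π(0.0646)⁴/32 = 1.71×10^-6 m⁴; J_CD = π(0.0543)⁴/32 = 8.53×10^-7 m⁴.
θ = (T/G)·Σ L_i/J_i = (914.0/17.6×10⁹)·(1.28/2.07×10^-6 + 0.461/1.71×10^-6 + 0.691/8.53×10^-7) = 0.08809 rad.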